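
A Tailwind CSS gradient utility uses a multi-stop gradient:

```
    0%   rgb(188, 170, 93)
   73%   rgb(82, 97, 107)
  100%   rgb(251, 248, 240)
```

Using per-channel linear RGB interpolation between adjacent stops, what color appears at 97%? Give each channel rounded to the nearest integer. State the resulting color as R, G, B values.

97% lies between the 73% and 100% stops, so the local fraction is t = (97 − 73)/(100 − 73) = 24/27 ≈ 0.8889.
R = 82 + 0.8889 × (251 − 82) = 232.224 → 232
G = 97 + 0.8889 × (248 − 97) = 231.224 → 231
B = 107 + 0.8889 × (240 − 107) = 225.224 → 225

(232, 231, 225)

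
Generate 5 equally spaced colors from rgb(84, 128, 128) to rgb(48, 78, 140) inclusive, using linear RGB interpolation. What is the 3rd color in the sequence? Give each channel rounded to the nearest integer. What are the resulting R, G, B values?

(66, 103, 134)

With 5 swatches and endpoints inclusive, swatch 3 sits at t = (3 − 1)/(5 − 1) = 2/4 ≈ 0.5.
R = 84 + 0.5 × (48 − 84) = 66 → 66
G = 128 + 0.5 × (78 − 128) = 103 → 103
B = 128 + 0.5 × (140 − 128) = 134 → 134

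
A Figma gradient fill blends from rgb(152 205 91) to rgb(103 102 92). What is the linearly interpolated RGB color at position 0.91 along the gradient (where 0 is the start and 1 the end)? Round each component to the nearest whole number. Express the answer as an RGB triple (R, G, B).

(107, 111, 92)

R = 152 + 0.91 × (103 − 152) = 152 + 0.91 × -49 = 107.41 → 107
G = 205 + 0.91 × (102 − 205) = 205 + 0.91 × -103 = 111.27 → 111
B = 91 + 0.91 × (92 − 91) = 91 + 0.91 × 1 = 91.91 → 92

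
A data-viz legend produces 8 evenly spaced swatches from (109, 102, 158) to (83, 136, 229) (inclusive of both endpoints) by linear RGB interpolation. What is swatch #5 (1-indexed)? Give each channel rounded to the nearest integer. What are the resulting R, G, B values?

(94, 121, 199)

With 8 swatches and endpoints inclusive, swatch 5 sits at t = (5 − 1)/(8 − 1) = 4/7 ≈ 0.5714.
R = 109 + 0.5714 × (83 − 109) = 94.144 → 94
G = 102 + 0.5714 × (136 − 102) = 121.428 → 121
B = 158 + 0.5714 × (229 − 158) = 198.569 → 199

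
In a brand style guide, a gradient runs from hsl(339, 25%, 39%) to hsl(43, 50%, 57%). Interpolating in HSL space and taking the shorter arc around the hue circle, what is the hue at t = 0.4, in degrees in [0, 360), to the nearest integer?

5

Hue: 43 − 339 = -296°, but |-296| > 180 so the shorter arc goes the other way: Δh = -296 + 360 = 64°.
H = 339 + 0.4 × (64) = 364.6 → 365 → 365 mod 360 = 5°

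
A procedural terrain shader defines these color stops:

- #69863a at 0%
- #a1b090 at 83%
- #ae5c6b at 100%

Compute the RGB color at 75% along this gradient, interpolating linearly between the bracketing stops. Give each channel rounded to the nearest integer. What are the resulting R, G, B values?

75% lies between the 0% and 83% stops, so the local fraction is t = (75 − 0)/(83 − 0) = 75/83 ≈ 0.9036.
#69863a → (105, 134, 58); #a1b090 → (161, 176, 144).
R = 105 + 0.9036 × (161 − 105) = 155.602 → 156
G = 134 + 0.9036 × (176 − 134) = 171.951 → 172
B = 58 + 0.9036 × (144 − 58) = 135.71 → 136

(156, 172, 136)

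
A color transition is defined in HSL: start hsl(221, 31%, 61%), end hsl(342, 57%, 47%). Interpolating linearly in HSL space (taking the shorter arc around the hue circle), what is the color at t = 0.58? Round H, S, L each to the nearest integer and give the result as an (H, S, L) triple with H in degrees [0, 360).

(291, 46, 53)

Hue arc: Δh = 342 − 221 = 121° (|Δh| ≤ 180, already the shorter path).
H = 221 + 0.58 × (121) = 291.18 → 291°
S = 31 + 0.58 × (57 − 31) = 46.08 → 46%
L = 61 + 0.58 × (47 − 61) = 52.88 → 53%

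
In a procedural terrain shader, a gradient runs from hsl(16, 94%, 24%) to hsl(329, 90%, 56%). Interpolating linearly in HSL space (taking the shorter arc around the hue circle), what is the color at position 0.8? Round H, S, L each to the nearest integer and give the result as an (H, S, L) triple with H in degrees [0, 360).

(338, 91, 50)

Hue: 329 − 16 = 313°, but |313| > 180 so the shorter arc goes the other way: Δh = 313 − 360 = -47°.
H = 16 + 0.8 × (-47) = -21.6 → -22 → -22 mod 360 = 338°
S = 94 + 0.8 × (90 − 94) = 90.8 → 91%
L = 24 + 0.8 × (56 − 24) = 49.6 → 50%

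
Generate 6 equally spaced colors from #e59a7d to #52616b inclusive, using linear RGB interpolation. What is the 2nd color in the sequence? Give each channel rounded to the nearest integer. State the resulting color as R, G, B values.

(200, 143, 121)

With 6 swatches and endpoints inclusive, swatch 2 sits at t = (2 − 1)/(6 − 1) = 1/5 ≈ 0.2.
#e59a7d → (229, 154, 125); #52616b → (82, 97, 107).
R = 229 + 0.2 × (82 − 229) = 199.6 → 200
G = 154 + 0.2 × (97 − 154) = 142.6 → 143
B = 125 + 0.2 × (107 − 125) = 121.4 → 121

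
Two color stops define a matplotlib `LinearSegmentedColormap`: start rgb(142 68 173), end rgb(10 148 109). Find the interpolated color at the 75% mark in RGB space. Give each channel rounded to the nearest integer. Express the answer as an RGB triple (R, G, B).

75% corresponds to t = 0.75.
R = 142 + 0.75 × (10 − 142) = 142 + 0.75 × -132 = 43 → 43
G = 68 + 0.75 × (148 − 68) = 68 + 0.75 × 80 = 128 → 128
B = 173 + 0.75 × (109 − 173) = 173 + 0.75 × -64 = 125 → 125
So the blended color is (43, 128, 125), about #2b807d.

(43, 128, 125)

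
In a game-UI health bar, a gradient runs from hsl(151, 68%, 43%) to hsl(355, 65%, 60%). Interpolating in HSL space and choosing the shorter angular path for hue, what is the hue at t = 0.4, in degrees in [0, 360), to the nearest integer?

89

Hue: 355 − 151 = 204°, but |204| > 180 so the shorter arc goes the other way: Δh = 204 − 360 = -156°.
H = 151 + 0.4 × (-156) = 88.6 → 89°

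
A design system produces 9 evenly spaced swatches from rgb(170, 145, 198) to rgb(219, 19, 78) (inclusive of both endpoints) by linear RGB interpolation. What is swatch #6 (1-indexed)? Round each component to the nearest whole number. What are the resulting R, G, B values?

With 9 swatches and endpoints inclusive, swatch 6 sits at t = (6 − 1)/(9 − 1) = 5/8 ≈ 0.625.
R = 170 + 0.625 × (219 − 170) = 200.625 → 201
G = 145 + 0.625 × (19 − 145) = 66.25 → 66
B = 198 + 0.625 × (78 − 198) = 123 → 123

(201, 66, 123)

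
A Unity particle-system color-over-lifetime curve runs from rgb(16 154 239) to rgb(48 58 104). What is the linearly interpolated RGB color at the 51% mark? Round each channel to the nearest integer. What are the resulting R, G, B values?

51% corresponds to t = 0.51.
R = 16 + 0.51 × (48 − 16) = 16 + 0.51 × 32 = 32.32 → 32
G = 154 + 0.51 × (58 − 154) = 154 + 0.51 × -96 = 105.04 → 105
B = 239 + 0.51 × (104 − 239) = 239 + 0.51 × -135 = 170.15 → 170

(32, 105, 170)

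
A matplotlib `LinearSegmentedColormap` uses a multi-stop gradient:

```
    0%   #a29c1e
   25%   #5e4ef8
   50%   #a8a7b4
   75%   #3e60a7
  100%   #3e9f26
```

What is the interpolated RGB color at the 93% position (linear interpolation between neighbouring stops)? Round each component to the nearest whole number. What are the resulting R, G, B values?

(62, 141, 74)

93% lies between the 75% and 100% stops, so the local fraction is t = (93 − 75)/(100 − 75) = 18/25 ≈ 0.72.
#3e60a7 → (62, 96, 167); #3e9f26 → (62, 159, 38).
R = 62 + 0.72 × (62 − 62) = 62 → 62
G = 96 + 0.72 × (159 − 96) = 141.36 → 141
B = 167 + 0.72 × (38 − 167) = 74.12 → 74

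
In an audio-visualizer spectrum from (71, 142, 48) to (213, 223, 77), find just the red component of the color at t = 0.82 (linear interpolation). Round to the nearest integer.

R = 71 + 0.82 × (213 − 71) = 187.44 → 187

187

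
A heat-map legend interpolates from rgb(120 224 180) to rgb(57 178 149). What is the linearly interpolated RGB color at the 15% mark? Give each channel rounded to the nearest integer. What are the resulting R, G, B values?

(111, 217, 175)

15% corresponds to t = 0.15.
R = 120 + 0.15 × (57 − 120) = 120 + 0.15 × -63 = 110.55 → 111
G = 224 + 0.15 × (178 − 224) = 224 + 0.15 × -46 = 217.1 → 217
B = 180 + 0.15 × (149 − 180) = 180 + 0.15 × -31 = 175.35 → 175
So the blended color is (111, 217, 175), about #6fd9af.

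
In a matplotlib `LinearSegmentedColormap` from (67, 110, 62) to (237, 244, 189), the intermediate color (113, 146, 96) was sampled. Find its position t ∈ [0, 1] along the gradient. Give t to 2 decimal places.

Invert the lerp on the R channel (largest span, 170): t = (113 − 67) / (237 − 67) = 46/170 = 0.27059.
Check on G: (146 − 110)/(244 − 110) = 0.2687 ✓

0.27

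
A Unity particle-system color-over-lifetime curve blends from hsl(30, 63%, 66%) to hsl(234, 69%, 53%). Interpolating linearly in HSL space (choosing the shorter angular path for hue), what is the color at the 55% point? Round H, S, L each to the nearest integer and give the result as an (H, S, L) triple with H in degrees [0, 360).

(304, 66, 59)

Hue: 234 − 30 = 204°, but |204| > 180 so the shorter arc goes the other way: Δh = 204 − 360 = -156°.
H = 30 + 0.55 × (-156) = -55.8 → -56 → -56 mod 360 = 304°
S = 63 + 0.55 × (69 − 63) = 66.3 → 66%
L = 66 + 0.55 × (53 − 66) = 58.85 → 59%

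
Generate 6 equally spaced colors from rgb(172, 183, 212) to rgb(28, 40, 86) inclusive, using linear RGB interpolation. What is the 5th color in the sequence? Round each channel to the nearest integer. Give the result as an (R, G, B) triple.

(57, 69, 111)

With 6 swatches and endpoints inclusive, swatch 5 sits at t = (5 − 1)/(6 − 1) = 4/5 ≈ 0.8.
R = 172 + 0.8 × (28 − 172) = 56.8 → 57
G = 183 + 0.8 × (40 − 183) = 68.6 → 69
B = 212 + 0.8 × (86 − 212) = 111.2 → 111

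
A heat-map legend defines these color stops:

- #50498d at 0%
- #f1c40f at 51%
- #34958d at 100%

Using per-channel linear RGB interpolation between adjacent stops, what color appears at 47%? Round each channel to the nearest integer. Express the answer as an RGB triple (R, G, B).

47% lies between the 0% and 51% stops, so the local fraction is t = (47 − 0)/(51 − 0) = 47/51 ≈ 0.9216.
#50498d → (80, 73, 141); #f1c40f → (241, 196, 15).
R = 80 + 0.9216 × (241 − 80) = 228.378 → 228
G = 73 + 0.9216 × (196 − 73) = 186.357 → 186
B = 141 + 0.9216 × (15 − 141) = 24.878 → 25

(228, 186, 25)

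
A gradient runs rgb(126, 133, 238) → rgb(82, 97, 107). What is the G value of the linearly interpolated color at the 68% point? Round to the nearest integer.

109

G = 133 + 0.68 × (97 − 133) = 108.52 → 109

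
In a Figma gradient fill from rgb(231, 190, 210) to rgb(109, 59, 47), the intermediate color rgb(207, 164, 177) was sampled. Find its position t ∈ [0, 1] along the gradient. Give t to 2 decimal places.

0.20

Invert the lerp on the B channel (largest span, 163): t = (177 − 210) / (47 − 210) = -33/-163 = 0.20245.
Check on R: (207 − 231)/(109 − 231) = 0.1967 ✓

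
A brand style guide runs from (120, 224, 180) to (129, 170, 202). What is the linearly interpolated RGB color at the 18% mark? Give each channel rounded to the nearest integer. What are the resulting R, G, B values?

(122, 214, 184)

18% corresponds to t = 0.18.
R = 120 + 0.18 × (129 − 120) = 120 + 0.18 × 9 = 121.62 → 122
G = 224 + 0.18 × (170 − 224) = 224 + 0.18 × -54 = 214.28 → 214
B = 180 + 0.18 × (202 − 180) = 180 + 0.18 × 22 = 183.96 → 184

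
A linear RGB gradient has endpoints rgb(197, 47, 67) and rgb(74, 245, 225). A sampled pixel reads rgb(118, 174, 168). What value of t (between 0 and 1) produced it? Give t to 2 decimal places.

0.64

Invert the lerp on the G channel (largest span, 198): t = (174 − 47) / (245 − 47) = 127/198 = 0.64141.
Check on R: (118 − 197)/(74 − 197) = 0.6423 ✓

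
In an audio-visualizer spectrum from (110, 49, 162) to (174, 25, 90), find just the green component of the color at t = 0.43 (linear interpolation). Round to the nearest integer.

39

G = 49 + 0.43 × (25 − 49) = 38.68 → 39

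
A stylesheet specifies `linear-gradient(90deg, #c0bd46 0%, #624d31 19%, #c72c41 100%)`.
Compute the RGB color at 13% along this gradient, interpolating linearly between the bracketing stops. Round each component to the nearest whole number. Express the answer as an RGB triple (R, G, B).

13% lies between the 0% and 19% stops, so the local fraction is t = (13 − 0)/(19 − 0) = 13/19 ≈ 0.6842.
#c0bd46 → (192, 189, 70); #624d31 → (98, 77, 49).
R = 192 + 0.6842 × (98 − 192) = 127.685 → 128
G = 189 + 0.6842 × (77 − 189) = 112.37 → 112
B = 70 + 0.6842 × (49 − 70) = 55.632 → 56

(128, 112, 56)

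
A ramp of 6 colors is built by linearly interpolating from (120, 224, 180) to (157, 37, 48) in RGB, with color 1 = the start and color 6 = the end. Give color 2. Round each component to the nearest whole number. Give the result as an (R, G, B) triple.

(127, 187, 154)

With 6 swatches and endpoints inclusive, swatch 2 sits at t = (2 − 1)/(6 − 1) = 1/5 ≈ 0.2.
R = 120 + 0.2 × (157 − 120) = 127.4 → 127
G = 224 + 0.2 × (37 − 224) = 186.6 → 187
B = 180 + 0.2 × (48 − 180) = 153.6 → 154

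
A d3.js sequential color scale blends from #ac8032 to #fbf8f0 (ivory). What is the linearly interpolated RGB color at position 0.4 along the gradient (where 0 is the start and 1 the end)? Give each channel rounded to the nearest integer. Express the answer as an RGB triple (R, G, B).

(204, 176, 126)

#ac8032 → (172, 128, 50); #fbf8f0 → (251, 248, 240).
R = 172 + 0.4 × (251 − 172) = 172 + 0.4 × 79 = 203.6 → 204
G = 128 + 0.4 × (248 − 128) = 128 + 0.4 × 120 = 176 → 176
B = 50 + 0.4 × (240 − 50) = 50 + 0.4 × 190 = 126 → 126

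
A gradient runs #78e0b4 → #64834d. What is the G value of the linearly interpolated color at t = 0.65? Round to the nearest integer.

G₁ = 224 (from #78e0b4), G₂ = 131 (from #64834d).
G = 224 + 0.65 × (131 − 224) = 163.55 → 164

164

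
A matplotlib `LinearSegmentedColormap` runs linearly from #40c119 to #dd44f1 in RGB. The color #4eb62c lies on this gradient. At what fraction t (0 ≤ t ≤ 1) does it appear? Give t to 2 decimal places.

0.09

Invert the lerp on the B channel (largest span, 216): t = (44 − 25) / (241 − 25) = 19/216 = 0.087963.
Check on R: (78 − 64)/(221 − 64) = 0.08917 ✓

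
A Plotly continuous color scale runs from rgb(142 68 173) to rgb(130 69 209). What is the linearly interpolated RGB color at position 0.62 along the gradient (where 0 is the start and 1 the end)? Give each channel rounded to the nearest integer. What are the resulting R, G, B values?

R = 142 + 0.62 × (130 − 142) = 142 + 0.62 × -12 = 134.56 → 135
G = 68 + 0.62 × (69 − 68) = 68 + 0.62 × 1 = 68.62 → 69
B = 173 + 0.62 × (209 − 173) = 173 + 0.62 × 36 = 195.32 → 195
So the blended color is (135, 69, 195), about #8745c3.

(135, 69, 195)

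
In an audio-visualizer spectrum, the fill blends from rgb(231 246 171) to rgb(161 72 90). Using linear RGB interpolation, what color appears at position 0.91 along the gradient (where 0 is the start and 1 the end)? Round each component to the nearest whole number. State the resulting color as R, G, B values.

R = 231 + 0.91 × (161 − 231) = 231 + 0.91 × -70 = 167.3 → 167
G = 246 + 0.91 × (72 − 246) = 246 + 0.91 × -174 = 87.66 → 88
B = 171 + 0.91 × (90 − 171) = 171 + 0.91 × -81 = 97.29 → 97

(167, 88, 97)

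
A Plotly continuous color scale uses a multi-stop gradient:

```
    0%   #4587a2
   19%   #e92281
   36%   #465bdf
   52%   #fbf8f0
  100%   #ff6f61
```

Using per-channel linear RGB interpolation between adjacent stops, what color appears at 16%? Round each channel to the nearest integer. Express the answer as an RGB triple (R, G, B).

(207, 50, 134)

16% lies between the 0% and 19% stops, so the local fraction is t = (16 − 0)/(19 − 0) = 16/19 ≈ 0.8421.
#4587a2 → (69, 135, 162); #e92281 → (233, 34, 129).
R = 69 + 0.8421 × (233 − 69) = 207.104 → 207
G = 135 + 0.8421 × (34 − 135) = 49.948 → 50
B = 162 + 0.8421 × (129 − 162) = 134.211 → 134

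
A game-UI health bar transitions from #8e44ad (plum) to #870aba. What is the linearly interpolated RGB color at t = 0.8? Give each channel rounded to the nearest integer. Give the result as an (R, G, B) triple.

(136, 22, 183)

#8e44ad → (142, 68, 173); #870aba → (135, 10, 186).
R = 142 + 0.8 × (135 − 142) = 142 + 0.8 × -7 = 136.4 → 136
G = 68 + 0.8 × (10 − 68) = 68 + 0.8 × -58 = 21.6 → 22
B = 173 + 0.8 × (186 − 173) = 173 + 0.8 × 13 = 183.4 → 183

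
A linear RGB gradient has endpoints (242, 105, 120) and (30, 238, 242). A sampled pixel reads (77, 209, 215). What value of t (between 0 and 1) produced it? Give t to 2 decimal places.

Invert the lerp on the R channel (largest span, 212): t = (77 − 242) / (30 − 242) = -165/-212 = 0.7783.
Check on G: (209 − 105)/(238 − 105) = 0.782 ✓

0.78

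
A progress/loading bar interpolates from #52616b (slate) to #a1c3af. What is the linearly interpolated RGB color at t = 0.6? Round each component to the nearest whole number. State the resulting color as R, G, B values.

(129, 156, 148)

#52616b → (82, 97, 107); #a1c3af → (161, 195, 175).
R = 82 + 0.6 × (161 − 82) = 82 + 0.6 × 79 = 129.4 → 129
G = 97 + 0.6 × (195 − 97) = 97 + 0.6 × 98 = 155.8 → 156
B = 107 + 0.6 × (175 − 107) = 107 + 0.6 × 68 = 147.8 → 148
So the blended color is (129, 156, 148), about #819c94.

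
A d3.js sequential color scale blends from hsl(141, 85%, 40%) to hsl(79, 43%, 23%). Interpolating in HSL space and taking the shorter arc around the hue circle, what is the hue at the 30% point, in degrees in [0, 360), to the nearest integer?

Hue arc: Δh = 79 − 141 = -62° (|Δh| ≤ 180, already the shorter path).
H = 141 + 0.3 × (-62) = 122.4 → 122°

122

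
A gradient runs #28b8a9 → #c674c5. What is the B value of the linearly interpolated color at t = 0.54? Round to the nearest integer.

B₁ = 169 (from #28b8a9), B₂ = 197 (from #c674c5).
B = 169 + 0.54 × (197 − 169) = 184.12 → 184

184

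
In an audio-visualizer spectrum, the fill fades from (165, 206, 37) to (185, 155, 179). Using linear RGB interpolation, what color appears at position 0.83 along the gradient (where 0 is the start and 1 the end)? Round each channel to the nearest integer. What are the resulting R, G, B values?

R = 165 + 0.83 × (185 − 165) = 165 + 0.83 × 20 = 181.6 → 182
G = 206 + 0.83 × (155 − 206) = 206 + 0.83 × -51 = 163.67 → 164
B = 37 + 0.83 × (179 − 37) = 37 + 0.83 × 142 = 154.86 → 155
So the blended color is (182, 164, 155), about #b6a49b.

(182, 164, 155)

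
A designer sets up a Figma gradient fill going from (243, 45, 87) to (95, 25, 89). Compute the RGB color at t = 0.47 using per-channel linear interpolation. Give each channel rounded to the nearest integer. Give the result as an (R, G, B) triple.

R = 243 + 0.47 × (95 − 243) = 243 + 0.47 × -148 = 173.44 → 173
G = 45 + 0.47 × (25 − 45) = 45 + 0.47 × -20 = 35.6 → 36
B = 87 + 0.47 × (89 − 87) = 87 + 0.47 × 2 = 87.94 → 88

(173, 36, 88)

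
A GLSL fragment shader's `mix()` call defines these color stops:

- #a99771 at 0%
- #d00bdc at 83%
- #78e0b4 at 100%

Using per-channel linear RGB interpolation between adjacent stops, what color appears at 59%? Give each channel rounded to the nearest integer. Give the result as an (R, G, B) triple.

59% lies between the 0% and 83% stops, so the local fraction is t = (59 − 0)/(83 − 0) = 59/83 ≈ 0.7108.
#a99771 → (169, 151, 113); #d00bdc → (208, 11, 220).
R = 169 + 0.7108 × (208 − 169) = 196.721 → 197
G = 151 + 0.7108 × (11 − 151) = 51.488 → 51
B = 113 + 0.7108 × (220 − 113) = 189.056 → 189

(197, 51, 189)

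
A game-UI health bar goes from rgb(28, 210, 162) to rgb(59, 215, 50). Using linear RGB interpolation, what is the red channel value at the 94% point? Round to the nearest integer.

57

R = 28 + 0.94 × (59 − 28) = 57.14 → 57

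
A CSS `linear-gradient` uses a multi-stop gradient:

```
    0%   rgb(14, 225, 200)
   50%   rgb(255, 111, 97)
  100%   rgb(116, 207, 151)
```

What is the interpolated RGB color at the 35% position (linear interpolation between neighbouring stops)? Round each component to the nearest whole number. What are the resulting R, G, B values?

(183, 145, 128)

35% lies between the 0% and 50% stops, so the local fraction is t = (35 − 0)/(50 − 0) = 35/50 ≈ 0.7.
R = 14 + 0.7 × (255 − 14) = 182.7 → 183
G = 225 + 0.7 × (111 − 225) = 145.2 → 145
B = 200 + 0.7 × (97 − 200) = 127.9 → 128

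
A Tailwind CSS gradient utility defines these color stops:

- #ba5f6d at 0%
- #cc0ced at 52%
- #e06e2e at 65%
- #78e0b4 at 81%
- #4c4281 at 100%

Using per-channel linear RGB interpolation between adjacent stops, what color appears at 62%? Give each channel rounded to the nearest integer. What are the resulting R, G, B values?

62% lies between the 52% and 65% stops, so the local fraction is t = (62 − 52)/(65 − 52) = 10/13 ≈ 0.7692.
#cc0ced → (204, 12, 237); #e06e2e → (224, 110, 46).
R = 204 + 0.7692 × (224 − 204) = 219.384 → 219
G = 12 + 0.7692 × (110 − 12) = 87.382 → 87
B = 237 + 0.7692 × (46 − 237) = 90.083 → 90

(219, 87, 90)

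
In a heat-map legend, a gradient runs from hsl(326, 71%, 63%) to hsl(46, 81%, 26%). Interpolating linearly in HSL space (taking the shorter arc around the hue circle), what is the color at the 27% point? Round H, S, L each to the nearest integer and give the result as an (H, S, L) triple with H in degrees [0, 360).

(348, 74, 53)

Hue: 46 − 326 = -280°, but |-280| > 180 so the shorter arc goes the other way: Δh = -280 + 360 = 80°.
H = 326 + 0.27 × (80) = 347.6 → 348°
S = 71 + 0.27 × (81 − 71) = 73.7 → 74%
L = 63 + 0.27 × (26 − 63) = 53.01 → 53%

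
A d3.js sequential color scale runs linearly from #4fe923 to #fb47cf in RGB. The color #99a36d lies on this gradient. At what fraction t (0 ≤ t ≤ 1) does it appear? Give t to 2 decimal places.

Invert the lerp on the R channel (largest span, 172): t = (153 − 79) / (251 − 79) = 74/172 = 0.43023.
Check on G: (163 − 233)/(71 − 233) = 0.4321 ✓

0.43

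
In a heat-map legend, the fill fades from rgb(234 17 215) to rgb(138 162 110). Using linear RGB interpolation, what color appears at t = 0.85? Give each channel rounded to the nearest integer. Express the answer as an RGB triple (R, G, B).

(152, 140, 126)

R = 234 + 0.85 × (138 − 234) = 234 + 0.85 × -96 = 152.4 → 152
G = 17 + 0.85 × (162 − 17) = 17 + 0.85 × 145 = 140.25 → 140
B = 215 + 0.85 × (110 − 215) = 215 + 0.85 × -105 = 125.75 → 126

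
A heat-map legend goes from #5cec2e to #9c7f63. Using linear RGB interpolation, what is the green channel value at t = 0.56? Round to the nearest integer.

G₁ = 236 (from #5cec2e), G₂ = 127 (from #9c7f63).
G = 236 + 0.56 × (127 − 236) = 174.96 → 175

175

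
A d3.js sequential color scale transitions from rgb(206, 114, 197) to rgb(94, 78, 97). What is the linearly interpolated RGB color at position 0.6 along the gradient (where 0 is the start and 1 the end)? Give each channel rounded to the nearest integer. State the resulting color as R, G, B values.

(139, 92, 137)

R = 206 + 0.6 × (94 − 206) = 206 + 0.6 × -112 = 138.8 → 139
G = 114 + 0.6 × (78 − 114) = 114 + 0.6 × -36 = 92.4 → 92
B = 197 + 0.6 × (97 − 197) = 197 + 0.6 × -100 = 137 → 137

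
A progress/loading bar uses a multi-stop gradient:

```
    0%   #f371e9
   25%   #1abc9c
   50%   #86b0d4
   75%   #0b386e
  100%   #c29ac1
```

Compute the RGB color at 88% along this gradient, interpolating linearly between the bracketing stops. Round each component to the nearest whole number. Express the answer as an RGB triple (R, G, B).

88% lies between the 75% and 100% stops, so the local fraction is t = (88 − 75)/(100 − 75) = 13/25 ≈ 0.52.
#0b386e → (11, 56, 110); #c29ac1 → (194, 154, 193).
R = 11 + 0.52 × (194 − 11) = 106.16 → 106
G = 56 + 0.52 × (154 − 56) = 106.96 → 107
B = 110 + 0.52 × (193 − 110) = 153.16 → 153

(106, 107, 153)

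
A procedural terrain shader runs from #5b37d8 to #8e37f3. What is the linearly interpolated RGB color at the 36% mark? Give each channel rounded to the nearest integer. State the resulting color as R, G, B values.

#5b37d8 → (91, 55, 216); #8e37f3 → (142, 55, 243).
36% corresponds to t = 0.36.
R = 91 + 0.36 × (142 − 91) = 91 + 0.36 × 51 = 109.36 → 109
G = 55 + 0.36 × (55 − 55) = 55 + 0.36 × 0 = 55 → 55
B = 216 + 0.36 × (243 − 216) = 216 + 0.36 × 27 = 225.72 → 226

(109, 55, 226)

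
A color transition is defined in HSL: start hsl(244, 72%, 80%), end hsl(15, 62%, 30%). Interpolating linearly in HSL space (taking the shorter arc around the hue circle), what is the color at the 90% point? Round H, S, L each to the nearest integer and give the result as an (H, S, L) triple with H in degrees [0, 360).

Hue: 15 − 244 = -229°, but |-229| > 180 so the shorter arc goes the other way: Δh = -229 + 360 = 131°.
H = 244 + 0.9 × (131) = 361.9 → 362 → 362 mod 360 = 2°
S = 72 + 0.9 × (62 − 72) = 63 → 63%
L = 80 + 0.9 × (30 − 80) = 35 → 35%

(2, 63, 35)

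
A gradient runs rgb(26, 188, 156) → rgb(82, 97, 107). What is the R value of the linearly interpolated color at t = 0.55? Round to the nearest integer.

57

R = 26 + 0.55 × (82 − 26) = 56.8 → 57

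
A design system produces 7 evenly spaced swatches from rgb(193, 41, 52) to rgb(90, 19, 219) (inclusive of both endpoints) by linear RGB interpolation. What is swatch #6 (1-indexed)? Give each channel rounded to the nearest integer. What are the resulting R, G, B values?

(107, 23, 191)

With 7 swatches and endpoints inclusive, swatch 6 sits at t = (6 − 1)/(7 − 1) = 5/6 ≈ 0.8333.
R = 193 + 0.8333 × (90 − 193) = 107.17 → 107
G = 41 + 0.8333 × (19 − 41) = 22.667 → 23
B = 52 + 0.8333 × (219 − 52) = 191.161 → 191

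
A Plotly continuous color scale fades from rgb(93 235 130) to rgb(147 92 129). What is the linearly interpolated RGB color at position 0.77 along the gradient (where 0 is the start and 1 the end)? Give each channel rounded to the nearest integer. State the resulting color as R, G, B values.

(135, 125, 129)

R = 93 + 0.77 × (147 − 93) = 93 + 0.77 × 54 = 134.58 → 135
G = 235 + 0.77 × (92 − 235) = 235 + 0.77 × -143 = 124.89 → 125
B = 130 + 0.77 × (129 − 130) = 130 + 0.77 × -1 = 129.23 → 129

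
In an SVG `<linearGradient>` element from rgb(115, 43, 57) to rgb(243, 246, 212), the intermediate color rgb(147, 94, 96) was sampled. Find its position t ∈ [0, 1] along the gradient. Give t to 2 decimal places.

Invert the lerp on the G channel (largest span, 203): t = (94 − 43) / (246 − 43) = 51/203 = 0.25123.
Check on R: (147 − 115)/(243 − 115) = 0.25 ✓

0.25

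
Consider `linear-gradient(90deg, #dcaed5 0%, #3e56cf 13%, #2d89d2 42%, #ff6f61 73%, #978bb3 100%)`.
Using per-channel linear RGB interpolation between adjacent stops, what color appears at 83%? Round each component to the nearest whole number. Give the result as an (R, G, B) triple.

(216, 121, 127)

83% lies between the 73% and 100% stops, so the local fraction is t = (83 − 73)/(100 − 73) = 10/27 ≈ 0.3704.
#ff6f61 → (255, 111, 97); #978bb3 → (151, 139, 179).
R = 255 + 0.3704 × (151 − 255) = 216.478 → 216
G = 111 + 0.3704 × (139 − 111) = 121.371 → 121
B = 97 + 0.3704 × (179 − 97) = 127.373 → 127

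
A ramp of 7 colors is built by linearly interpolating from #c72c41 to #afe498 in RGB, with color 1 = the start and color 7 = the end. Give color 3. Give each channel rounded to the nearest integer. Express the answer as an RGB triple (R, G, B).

With 7 swatches and endpoints inclusive, swatch 3 sits at t = (3 − 1)/(7 − 1) = 2/6 ≈ 0.3333.
#c72c41 → (199, 44, 65); #afe498 → (175, 228, 152).
R = 199 + 0.3333 × (175 − 199) = 191.001 → 191
G = 44 + 0.3333 × (228 − 44) = 105.327 → 105
B = 65 + 0.3333 × (152 − 65) = 93.997 → 94

(191, 105, 94)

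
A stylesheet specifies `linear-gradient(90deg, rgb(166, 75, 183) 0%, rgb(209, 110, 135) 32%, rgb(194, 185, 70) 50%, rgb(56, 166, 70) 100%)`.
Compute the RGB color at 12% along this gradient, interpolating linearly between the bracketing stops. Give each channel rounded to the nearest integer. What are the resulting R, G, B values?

12% lies between the 0% and 32% stops, so the local fraction is t = (12 − 0)/(32 − 0) = 12/32 ≈ 0.375.
R = 166 + 0.375 × (209 − 166) = 182.125 → 182
G = 75 + 0.375 × (110 − 75) = 88.125 → 88
B = 183 + 0.375 × (135 − 183) = 165 → 165

(182, 88, 165)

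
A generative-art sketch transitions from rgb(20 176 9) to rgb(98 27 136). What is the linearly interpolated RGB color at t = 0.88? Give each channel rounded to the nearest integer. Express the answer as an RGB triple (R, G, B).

R = 20 + 0.88 × (98 − 20) = 20 + 0.88 × 78 = 88.64 → 89
G = 176 + 0.88 × (27 − 176) = 176 + 0.88 × -149 = 44.88 → 45
B = 9 + 0.88 × (136 − 9) = 9 + 0.88 × 127 = 120.76 → 121
So the blended color is (89, 45, 121), about #592d79.

(89, 45, 121)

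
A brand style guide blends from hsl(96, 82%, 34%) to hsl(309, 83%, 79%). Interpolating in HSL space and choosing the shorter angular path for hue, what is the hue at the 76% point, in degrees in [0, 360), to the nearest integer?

344

Hue: 309 − 96 = 213°, but |213| > 180 so the shorter arc goes the other way: Δh = 213 − 360 = -147°.
H = 96 + 0.76 × (-147) = -15.72 → -16 → -16 mod 360 = 344°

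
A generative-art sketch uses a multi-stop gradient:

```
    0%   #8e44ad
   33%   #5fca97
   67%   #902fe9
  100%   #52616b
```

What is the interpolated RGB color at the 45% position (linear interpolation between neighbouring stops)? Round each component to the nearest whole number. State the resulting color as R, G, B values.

(112, 147, 180)

45% lies between the 33% and 67% stops, so the local fraction is t = (45 − 33)/(67 − 33) = 12/34 ≈ 0.3529.
#5fca97 → (95, 202, 151); #902fe9 → (144, 47, 233).
R = 95 + 0.3529 × (144 − 95) = 112.292 → 112
G = 202 + 0.3529 × (47 − 202) = 147.3 → 147
B = 151 + 0.3529 × (233 − 151) = 179.938 → 180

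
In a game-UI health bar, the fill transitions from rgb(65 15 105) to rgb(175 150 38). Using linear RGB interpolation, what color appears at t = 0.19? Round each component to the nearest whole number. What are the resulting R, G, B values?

(86, 41, 92)

R = 65 + 0.19 × (175 − 65) = 65 + 0.19 × 110 = 85.9 → 86
G = 15 + 0.19 × (150 − 15) = 15 + 0.19 × 135 = 40.65 → 41
B = 105 + 0.19 × (38 − 105) = 105 + 0.19 × -67 = 92.27 → 92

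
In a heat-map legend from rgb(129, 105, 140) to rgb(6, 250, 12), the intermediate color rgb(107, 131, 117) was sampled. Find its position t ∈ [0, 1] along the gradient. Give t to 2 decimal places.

Invert the lerp on the G channel (largest span, 145): t = (131 − 105) / (250 − 105) = 26/145 = 0.17931.
Check on R: (107 − 129)/(6 − 129) = 0.1789 ✓

0.18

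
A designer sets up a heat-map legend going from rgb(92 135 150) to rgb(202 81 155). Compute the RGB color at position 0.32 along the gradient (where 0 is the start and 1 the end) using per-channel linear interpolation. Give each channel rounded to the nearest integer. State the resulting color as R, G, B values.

(127, 118, 152)

R = 92 + 0.32 × (202 − 92) = 92 + 0.32 × 110 = 127.2 → 127
G = 135 + 0.32 × (81 − 135) = 135 + 0.32 × -54 = 117.72 → 118
B = 150 + 0.32 × (155 − 150) = 150 + 0.32 × 5 = 151.6 → 152
So the blended color is (127, 118, 152), about #7f7698.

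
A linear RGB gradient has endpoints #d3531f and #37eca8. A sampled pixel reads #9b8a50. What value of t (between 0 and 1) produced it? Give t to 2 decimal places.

Invert the lerp on the R channel (largest span, 156): t = (155 − 211) / (55 − 211) = -56/-156 = 0.35897.
Check on G: (138 − 83)/(236 − 83) = 0.3595 ✓

0.36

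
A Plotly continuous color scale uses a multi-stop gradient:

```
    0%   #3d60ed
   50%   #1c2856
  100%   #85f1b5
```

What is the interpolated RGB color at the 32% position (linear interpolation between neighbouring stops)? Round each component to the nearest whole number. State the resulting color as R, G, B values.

32% lies between the 0% and 50% stops, so the local fraction is t = (32 − 0)/(50 − 0) = 32/50 ≈ 0.64.
#3d60ed → (61, 96, 237); #1c2856 → (28, 40, 86).
R = 61 + 0.64 × (28 − 61) = 39.88 → 40
G = 96 + 0.64 × (40 − 96) = 60.16 → 60
B = 237 + 0.64 × (86 − 237) = 140.36 → 140

(40, 60, 140)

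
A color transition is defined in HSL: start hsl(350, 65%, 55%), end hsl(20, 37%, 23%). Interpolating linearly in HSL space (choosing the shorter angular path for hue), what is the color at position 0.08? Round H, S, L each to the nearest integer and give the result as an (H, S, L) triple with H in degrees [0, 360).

Hue: 20 − 350 = -330°, but |-330| > 180 so the shorter arc goes the other way: Δh = -330 + 360 = 30°.
H = 350 + 0.08 × (30) = 352.4 → 352°
S = 65 + 0.08 × (37 − 65) = 62.76 → 63%
L = 55 + 0.08 × (23 − 55) = 52.44 → 52%

(352, 63, 52)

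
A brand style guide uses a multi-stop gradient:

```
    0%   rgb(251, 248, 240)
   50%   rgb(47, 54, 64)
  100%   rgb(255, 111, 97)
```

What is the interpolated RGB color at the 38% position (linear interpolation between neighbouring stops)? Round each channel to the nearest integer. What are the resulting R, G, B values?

(96, 101, 106)

38% lies between the 0% and 50% stops, so the local fraction is t = (38 − 0)/(50 − 0) = 38/50 ≈ 0.76.
R = 251 + 0.76 × (47 − 251) = 95.96 → 96
G = 248 + 0.76 × (54 − 248) = 100.56 → 101
B = 240 + 0.76 × (64 − 240) = 106.24 → 106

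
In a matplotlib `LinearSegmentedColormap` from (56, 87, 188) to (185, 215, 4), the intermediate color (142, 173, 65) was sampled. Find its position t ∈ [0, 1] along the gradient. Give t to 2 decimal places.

Invert the lerp on the B channel (largest span, 184): t = (65 − 188) / (4 − 188) = -123/-184 = 0.66848.
Check on R: (142 − 56)/(185 − 56) = 0.6667 ✓

0.67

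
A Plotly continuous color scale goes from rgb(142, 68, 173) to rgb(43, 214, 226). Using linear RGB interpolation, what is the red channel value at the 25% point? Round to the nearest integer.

117

R = 142 + 0.25 × (43 − 142) = 117.25 → 117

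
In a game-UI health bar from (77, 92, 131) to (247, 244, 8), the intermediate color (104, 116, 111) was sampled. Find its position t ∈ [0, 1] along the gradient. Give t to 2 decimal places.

Invert the lerp on the R channel (largest span, 170): t = (104 − 77) / (247 − 77) = 27/170 = 0.15882.
Check on G: (116 − 92)/(244 − 92) = 0.1579 ✓

0.16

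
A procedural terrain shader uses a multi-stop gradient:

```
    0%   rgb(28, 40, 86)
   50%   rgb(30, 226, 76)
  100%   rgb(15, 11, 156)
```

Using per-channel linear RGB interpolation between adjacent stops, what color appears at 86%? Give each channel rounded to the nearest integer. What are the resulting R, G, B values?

86% lies between the 50% and 100% stops, so the local fraction is t = (86 − 50)/(100 − 50) = 36/50 ≈ 0.72.
R = 30 + 0.72 × (15 − 30) = 19.2 → 19
G = 226 + 0.72 × (11 − 226) = 71.2 → 71
B = 76 + 0.72 × (156 − 76) = 133.6 → 134

(19, 71, 134)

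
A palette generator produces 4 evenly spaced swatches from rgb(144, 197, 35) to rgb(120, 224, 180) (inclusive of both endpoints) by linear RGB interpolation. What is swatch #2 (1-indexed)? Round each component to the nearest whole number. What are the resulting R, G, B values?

(136, 206, 83)

With 4 swatches and endpoints inclusive, swatch 2 sits at t = (2 − 1)/(4 − 1) = 1/3 ≈ 0.3333.
R = 144 + 0.3333 × (120 − 144) = 136.001 → 136
G = 197 + 0.3333 × (224 − 197) = 205.999 → 206
B = 35 + 0.3333 × (180 − 35) = 83.328 → 83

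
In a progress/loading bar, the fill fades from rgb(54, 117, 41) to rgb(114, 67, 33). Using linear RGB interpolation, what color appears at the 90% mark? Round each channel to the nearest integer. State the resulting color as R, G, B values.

90% corresponds to t = 0.9.
R = 54 + 0.9 × (114 − 54) = 54 + 0.9 × 60 = 108 → 108
G = 117 + 0.9 × (67 − 117) = 117 + 0.9 × -50 = 72 → 72
B = 41 + 0.9 × (33 − 41) = 41 + 0.9 × -8 = 33.8 → 34
So the blended color is (108, 72, 34), about #6c4822.

(108, 72, 34)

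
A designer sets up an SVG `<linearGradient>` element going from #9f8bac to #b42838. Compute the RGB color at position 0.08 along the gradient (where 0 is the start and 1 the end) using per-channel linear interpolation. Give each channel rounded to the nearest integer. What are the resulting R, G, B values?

(161, 131, 163)

#9f8bac → (159, 139, 172); #b42838 → (180, 40, 56).
R = 159 + 0.08 × (180 − 159) = 159 + 0.08 × 21 = 160.68 → 161
G = 139 + 0.08 × (40 − 139) = 139 + 0.08 × -99 = 131.08 → 131
B = 172 + 0.08 × (56 − 172) = 172 + 0.08 × -116 = 162.72 → 163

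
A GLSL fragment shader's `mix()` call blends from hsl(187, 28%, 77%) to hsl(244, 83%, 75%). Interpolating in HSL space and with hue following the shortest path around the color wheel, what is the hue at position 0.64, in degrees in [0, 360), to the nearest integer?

223

Hue arc: Δh = 244 − 187 = 57° (|Δh| ≤ 180, already the shorter path).
H = 187 + 0.64 × (57) = 223.48 → 223°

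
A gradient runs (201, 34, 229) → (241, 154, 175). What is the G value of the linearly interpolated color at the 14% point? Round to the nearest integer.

51

G = 34 + 0.14 × (154 − 34) = 50.8 → 51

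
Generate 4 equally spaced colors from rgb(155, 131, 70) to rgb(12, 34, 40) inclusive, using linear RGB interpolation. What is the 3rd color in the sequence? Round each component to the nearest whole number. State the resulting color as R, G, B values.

(60, 66, 50)

With 4 swatches and endpoints inclusive, swatch 3 sits at t = (3 − 1)/(4 − 1) = 2/3 ≈ 0.6667.
R = 155 + 0.6667 × (12 − 155) = 59.662 → 60
G = 131 + 0.6667 × (34 − 131) = 66.33 → 66
B = 70 + 0.6667 × (40 − 70) = 49.999 → 50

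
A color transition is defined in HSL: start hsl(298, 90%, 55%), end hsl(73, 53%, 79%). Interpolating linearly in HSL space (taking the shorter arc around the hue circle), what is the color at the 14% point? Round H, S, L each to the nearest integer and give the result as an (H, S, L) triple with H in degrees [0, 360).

Hue: 73 − 298 = -225°, but |-225| > 180 so the shorter arc goes the other way: Δh = -225 + 360 = 135°.
H = 298 + 0.14 × (135) = 316.9 → 317°
S = 90 + 0.14 × (53 − 90) = 84.82 → 85%
L = 55 + 0.14 × (79 − 55) = 58.36 → 58%

(317, 85, 58)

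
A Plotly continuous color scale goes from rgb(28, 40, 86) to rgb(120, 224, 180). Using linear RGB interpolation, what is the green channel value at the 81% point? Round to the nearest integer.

G = 40 + 0.81 × (224 − 40) = 189.04 → 189

189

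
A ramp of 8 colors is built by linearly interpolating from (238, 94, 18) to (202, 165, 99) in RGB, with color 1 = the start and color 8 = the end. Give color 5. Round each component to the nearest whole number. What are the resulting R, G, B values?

With 8 swatches and endpoints inclusive, swatch 5 sits at t = (5 − 1)/(8 − 1) = 4/7 ≈ 0.5714.
R = 238 + 0.5714 × (202 − 238) = 217.43 → 217
G = 94 + 0.5714 × (165 − 94) = 134.569 → 135
B = 18 + 0.5714 × (99 − 18) = 64.283 → 64

(217, 135, 64)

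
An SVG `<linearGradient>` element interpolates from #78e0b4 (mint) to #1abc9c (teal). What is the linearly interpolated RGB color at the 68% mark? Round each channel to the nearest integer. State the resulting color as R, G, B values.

#78e0b4 → (120, 224, 180); #1abc9c → (26, 188, 156).
68% corresponds to t = 0.68.
R = 120 + 0.68 × (26 − 120) = 120 + 0.68 × -94 = 56.08 → 56
G = 224 + 0.68 × (188 − 224) = 224 + 0.68 × -36 = 199.52 → 200
B = 180 + 0.68 × (156 − 180) = 180 + 0.68 × -24 = 163.68 → 164

(56, 200, 164)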